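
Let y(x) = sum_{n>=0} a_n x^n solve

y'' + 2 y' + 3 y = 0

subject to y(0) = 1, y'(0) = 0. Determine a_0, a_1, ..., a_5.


Ansatz: y(x) = sum_{n>=0} a_n x^n, so y'(x) = sum_{n>=1} n a_n x^(n-1) and y''(x) = sum_{n>=2} n(n-1) a_n x^(n-2).
Substitute into P(x) y'' + Q(x) y' + R(x) y = 0 with P(x) = 1, Q(x) = 2, R(x) = 3, and match powers of x.
Initial conditions: a_0 = 1, a_1 = 0.
Setting the coefficient of each power of x to zero and solving order by order (substituting the coefficients already found):
  x^0: 2 a_2 + 2 a_1 + 3 a_0 = 0  ->  2 a_2 = -2 a_1 - 3 a_0 = -3  ->  a_2 = -3/2
  x^1: 6 a_3 + 4 a_2 + 3 a_1 = 0  ->  6 a_3 = -4 a_2 - 3 a_1 = 6  ->  a_3 = 1
  x^2: 12 a_4 + 6 a_3 + 3 a_2 = 0  ->  12 a_4 = -6 a_3 - 3 a_2 = -3/2  ->  a_4 = -1/8
  x^3: 20 a_5 + 8 a_4 + 3 a_3 = 0  ->  20 a_5 = -8 a_4 - 3 a_3 = -2  ->  a_5 = -1/10
Truncated series: y(x) = 1 - (3/2) x^2 + x^3 - (1/8) x^4 - (1/10) x^5 + O(x^6).

a_0 = 1; a_1 = 0; a_2 = -3/2; a_3 = 1; a_4 = -1/8; a_5 = -1/10


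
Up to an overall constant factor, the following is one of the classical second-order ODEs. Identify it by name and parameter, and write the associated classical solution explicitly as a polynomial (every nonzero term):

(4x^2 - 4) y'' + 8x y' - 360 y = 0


All three coefficients share the factor -4; dividing through by -4 gives  (1 - x^2) y'' - 2x y' + 90 y = 0.
This matches the Legendre equation (1 - x^2) y'' - 2x y' + n(n+1) y = 0 (note the -2x y' term) with n(n+1) = 90, so n = 9; the polynomial solution is P_9(x).
With y = sum_k a_k x^k, matching x^k gives (k+2)(k+1) a_{k+2} = [k(k+1) - n(n+1)] a_k = (k - 9)(k + 10) a_k. The right side vanishes at k = 9, so the series with the parity of 9 terminates at degree 9.
Standard normalization (P_n(1) = 1): leading coefficient (2n)!/(2^n (n!)^2) = 6402373705728000/(512*131681894400) = 12155/128, so a_9 = 12155/128. Work downward with a_k = (k+1)(k+2) a_{k+2} / ((k - 9)(k + 10)):
  a_7 = (8)(9)(12155/128) / ((7 - 9)(7 + 10)) = (109395/16)/(-34) = -6435/32
  a_5 = (6)(7)(-6435/32) / ((5 - 9)(5 + 10)) = (-135135/16)/(-60) = 9009/64
  a_3 = (4)(5)(9009/64) / ((3 - 9)(3 + 10)) = (45045/16)/(-78) = -1155/32
  a_1 = (2)(3)(-1155/32) / ((1 - 9)(1 + 10)) = (-3465/16)/(-88) = 315/128
Hence P_9(x) = 12155 x^9/128 - 6435 x^7/32 + 9009 x^5/64 - 1155 x^3/32 + 315 x/128.

P_9(x); series = 12155 x^9/128 - 6435 x^7/32 + 9009 x^5/64 - 1155 x^3/32 + 315 x/128


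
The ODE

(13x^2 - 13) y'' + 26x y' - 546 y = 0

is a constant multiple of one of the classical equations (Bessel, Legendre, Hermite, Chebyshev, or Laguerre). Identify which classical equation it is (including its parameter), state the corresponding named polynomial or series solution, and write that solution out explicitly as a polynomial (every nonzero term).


All three coefficients share the factor -13; dividing through by -13 gives  (1 - x^2) y'' - 2x y' + 42 y = 0.
This matches the Legendre equation (1 - x^2) y'' - 2x y' + n(n+1) y = 0 (note the -2x y' term) with n(n+1) = 42, so n = 6; the polynomial solution is P_6(x).
With y = sum_k a_k x^k, matching x^k gives (k+2)(k+1) a_{k+2} = [k(k+1) - n(n+1)] a_k = (k - 6)(k + 7) a_k. The right side vanishes at k = 6, so the series with the parity of 6 terminates at degree 6.
Standard normalization (P_n(1) = 1): leading coefficient (2n)!/(2^n (n!)^2) = 479001600/(64*518400) = 231/16, so a_6 = 231/16. Work downward with a_k = (k+1)(k+2) a_{k+2} / ((k - 6)(k + 7)):
  a_4 = (5)(6)(231/16) / ((4 - 6)(4 + 7)) = (3465/8)/(-22) = -315/16
  a_2 = (3)(4)(-315/16) / ((2 - 6)(2 + 7)) = (-945/4)/(-36) = 105/16
  a_0 = (1)(2)(105/16) / ((0 - 6)(0 + 7)) = (105/8)/(-42) = -5/16
Hence P_6(x) = 231 x^6/16 - 315 x^4/16 + 105 x^2/16 - 5/16.

P_6(x); series = 231 x^6/16 - 315 x^4/16 + 105 x^2/16 - 5/16


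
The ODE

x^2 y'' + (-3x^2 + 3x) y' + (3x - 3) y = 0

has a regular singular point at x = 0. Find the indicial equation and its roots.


Divide by x^2 to reach normal form y'' + P_1(x) y' + P_2(x) y = 0 with P_1(x) = -3 + 3/x and P_2(x) = 3/x - 3/x^2.
x = 0 is a singular point because the y'-coefficient -3 + 3/x has a pole at x = 0 and the y-coefficient 3/x - 3/x^2 has a pole at x = 0.
It is a regular singular point because x P_1(x) = p(x) = 3 - 3x and x^2 P_2(x) = q(x) = 3x - 3 are polynomials, hence analytic at x = 0.
p(0) = 3,  q(0) = -3.
Indicial equation: r(r-1) + p(0) r + q(0) = 0, i.e. r^2 + (p(0) - 1) r + q(0) = 0, i.e. r^2 + 2 r - 3 = 0.
Discriminant: (2)^2 - 4(-3) = 16, so r = (-2 ± 4)/2.
Solving: r_1 = 1, r_2 = -3.

indicial: r^2 + 2 r - 3 = 0; roots r_1 = 1, r_2 = -3


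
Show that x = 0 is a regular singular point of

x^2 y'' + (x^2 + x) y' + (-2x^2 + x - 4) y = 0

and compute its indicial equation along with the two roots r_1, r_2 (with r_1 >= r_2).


Divide by x^2 to reach normal form y'' + P_1(x) y' + P_2(x) y = 0 with P_1(x) = 1 + 1/x and P_2(x) = -2 + 1/x - 4/x^2.
x = 0 is a singular point because the y'-coefficient 1 + 1/x has a pole at x = 0 and the y-coefficient -2 + 1/x - 4/x^2 has a pole at x = 0.
It is a regular singular point because x P_1(x) = p(x) = x + 1 and x^2 P_2(x) = q(x) = -2x^2 + x - 4 are polynomials, hence analytic at x = 0.
p(0) = 1,  q(0) = -4.
Indicial equation: r(r-1) + p(0) r + q(0) = 0, i.e. r^2 + (p(0) - 1) r + q(0) = 0, i.e. r^2 - 4 = 0.
Discriminant: (0)^2 - 4(-4) = 16, so r = (0 ± 4)/2.
Solving: r_1 = 2, r_2 = -2.

indicial: r^2 - 4 = 0; roots r_1 = 2, r_2 = -2


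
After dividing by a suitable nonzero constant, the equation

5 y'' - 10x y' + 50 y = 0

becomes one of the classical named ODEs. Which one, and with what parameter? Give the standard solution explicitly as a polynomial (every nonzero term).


All three coefficients share the factor 5; dividing through by 5 gives  y'' - 2x y' + 10 y = 0.
This matches the Hermite equation y'' - 2x y' + 2n y = 0 with 2n = 10, so n = 5; the polynomial solution is H_5(x).
With y = sum_k a_k x^k, matching x^k gives (k+2)(k+1) a_{k+2} = 2(k - n) a_k = 2(k - 5) a_k. The right side vanishes at k = 5, so the series with the parity of 5 terminates at degree 5.
Standard normalization: leading coefficient of H_n is 2^n, so a_5 = 2^5 = 32. Work downward with a_k = (k+1)(k+2) a_{k+2} / (2(k - n)):
  a_3 = (4)(5)(32) / (2(3 - 5)) = 640/(-4) = -160
  a_1 = (2)(3)(-160) / (2(1 - 5)) = -960/(-8) = 120
Hence H_5(x) = 32 x^5 - 160 x^3 + 120 x.

H_5(x); series = 32 x^5 - 160 x^3 + 120 x


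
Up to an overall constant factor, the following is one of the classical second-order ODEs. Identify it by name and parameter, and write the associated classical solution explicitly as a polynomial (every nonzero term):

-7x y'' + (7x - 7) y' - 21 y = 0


All three coefficients share the factor -7; dividing through by -7 gives  x y'' + (1 - x) y' + 3 y = 0.
This matches the Laguerre equation x y'' + (1 - x) y' + n y = 0 with n = 3; the polynomial solution is L_3(x).
With y = sum_k a_k x^k, matching x^k gives (k+1)k a_{k+1} + (k+1) a_{k+1} - k a_k + n a_k = 0, i.e. (k+1)^2 a_{k+1} = (k - n) a_k = (k - 3) a_k. The right side vanishes at k = 3, so the series terminates at degree 3.
Standard normalization L_n(0) = 1 gives a_0 = 1. Work upward with a_{k+1} = (k - 3) a_k / (k+1)^2:
  a_1 = (0 - 3)(1) / 1^2 = -3/1 = -3
  a_2 = (1 - 3)(-3) / 2^2 = 6/4 = 3/2
  a_3 = (2 - 3)(3/2) / 3^2 = (-3/2)/9 = -1/6
Hence L_3(x) = -x^3/6 + 3 x^2/2 - 3 x + 1.

L_3(x); series = -x^3/6 + 3 x^2/2 - 3 x + 1


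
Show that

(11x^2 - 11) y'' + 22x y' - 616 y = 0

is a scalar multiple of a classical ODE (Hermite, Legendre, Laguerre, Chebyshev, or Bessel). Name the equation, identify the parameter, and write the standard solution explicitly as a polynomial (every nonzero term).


All three coefficients share the factor -11; dividing through by -11 gives  (1 - x^2) y'' - 2x y' + 56 y = 0.
This matches the Legendre equation (1 - x^2) y'' - 2x y' + n(n+1) y = 0 (note the -2x y' term) with n(n+1) = 56, so n = 7; the polynomial solution is P_7(x).
With y = sum_k a_k x^k, matching x^k gives (k+2)(k+1) a_{k+2} = [k(k+1) - n(n+1)] a_k = (k - 7)(k + 8) a_k. The right side vanishes at k = 7, so the series with the parity of 7 terminates at degree 7.
Standard normalization (P_n(1) = 1): leading coefficient (2n)!/(2^n (n!)^2) = 87178291200/(128*25401600) = 429/16, so a_7 = 429/16. Work downward with a_k = (k+1)(k+2) a_{k+2} / ((k - 7)(k + 8)):
  a_5 = (6)(7)(429/16) / ((5 - 7)(5 + 8)) = (9009/8)/(-26) = -693/16
  a_3 = (4)(5)(-693/16) / ((3 - 7)(3 + 8)) = (-3465/4)/(-44) = 315/16
  a_1 = (2)(3)(315/16) / ((1 - 7)(1 + 8)) = (945/8)/(-54) = -35/16
Hence P_7(x) = 429 x^7/16 - 693 x^5/16 + 315 x^3/16 - 35 x/16.

P_7(x); series = 429 x^7/16 - 693 x^5/16 + 315 x^3/16 - 35 x/16


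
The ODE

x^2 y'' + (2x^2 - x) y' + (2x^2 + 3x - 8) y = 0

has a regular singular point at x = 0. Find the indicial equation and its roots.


Divide by x^2 to reach normal form y'' + P_1(x) y' + P_2(x) y = 0 with P_1(x) = 2 - 1/x and P_2(x) = 2 + 3/x - 8/x^2.
x = 0 is a singular point because the y'-coefficient 2 - 1/x has a pole at x = 0 and the y-coefficient 2 + 3/x - 8/x^2 has a pole at x = 0.
It is a regular singular point because x P_1(x) = p(x) = 2x - 1 and x^2 P_2(x) = q(x) = 2x^2 + 3x - 8 are polynomials, hence analytic at x = 0.
p(0) = -1,  q(0) = -8.
Indicial equation: r(r-1) + p(0) r + q(0) = 0, i.e. r^2 + (p(0) - 1) r + q(0) = 0, i.e. r^2 - 2 r - 8 = 0.
Discriminant: (-2)^2 - 4(-8) = 36, so r = (2 ± 6)/2.
Solving: r_1 = 4, r_2 = -2.

indicial: r^2 - 2 r - 8 = 0; roots r_1 = 4, r_2 = -2


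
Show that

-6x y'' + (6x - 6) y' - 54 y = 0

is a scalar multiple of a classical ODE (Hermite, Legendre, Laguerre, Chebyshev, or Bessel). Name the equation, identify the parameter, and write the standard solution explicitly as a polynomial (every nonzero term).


All three coefficients share the factor -6; dividing through by -6 gives  x y'' + (1 - x) y' + 9 y = 0.
This matches the Laguerre equation x y'' + (1 - x) y' + n y = 0 with n = 9; the polynomial solution is L_9(x).
With y = sum_k a_k x^k, matching x^k gives (k+1)k a_{k+1} + (k+1) a_{k+1} - k a_k + n a_k = 0, i.e. (k+1)^2 a_{k+1} = (k - n) a_k = (k - 9) a_k. The right side vanishes at k = 9, so the series terminates at degree 9.
Standard normalization L_n(0) = 1 gives a_0 = 1. Work upward with a_{k+1} = (k - 9) a_k / (k+1)^2:
  a_1 = (0 - 9)(1) / 1^2 = -9/1 = -9
  a_2 = (1 - 9)(-9) / 2^2 = 72/4 = 18
  a_3 = (2 - 9)(18) / 3^2 = -126/9 = -14
  a_4 = (3 - 9)(-14) / 4^2 = 84/16 = 21/4
  a_5 = (4 - 9)(21/4) / 5^2 = (-105/4)/25 = -21/20
  a_6 = (5 - 9)(-21/20) / 6^2 = (21/5)/36 = 7/60
  a_7 = (6 - 9)(7/60) / 7^2 = (-7/20)/49 = -1/140
  a_8 = (7 - 9)(-1/140) / 8^2 = (1/70)/64 = 1/4480
  a_9 = (8 - 9)(1/4480) / 9^2 = (-1/4480)/81 = -1/362880
Hence L_9(x) = -x^9/362880 + x^8/4480 - x^7/140 + 7 x^6/60 - 21 x^5/20 + 21 x^4/4 - 14 x^3 + 18 x^2 - 9 x + 1.

L_9(x); series = -x^9/362880 + x^8/4480 - x^7/140 + 7 x^6/60 - 21 x^5/20 + 21 x^4/4 - 14 x^3 + 18 x^2 - 9 x + 1


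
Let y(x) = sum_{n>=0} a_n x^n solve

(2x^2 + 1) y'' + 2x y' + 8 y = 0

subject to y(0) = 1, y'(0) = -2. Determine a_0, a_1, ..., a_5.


Ansatz: y(x) = sum_{n>=0} a_n x^n, so y'(x) = sum_{n>=1} n a_n x^(n-1) and y''(x) = sum_{n>=2} n(n-1) a_n x^(n-2).
Substitute into P(x) y'' + Q(x) y' + R(x) y = 0 with P(x) = 2x^2 + 1, Q(x) = 2x, R(x) = 8, and match powers of x.
Initial conditions: a_0 = 1, a_1 = -2.
Setting the coefficient of each power of x to zero and solving order by order (substituting the coefficients already found):
  x^0: 2 a_2 + 8 a_0 = 0  ->  2 a_2 = -8 a_0 = -8  ->  a_2 = -4
  x^1: 6 a_3 + 10 a_1 = 0  ->  6 a_3 = -10 a_1 = 20  ->  a_3 = 10/3
  x^2: 12 a_4 + 16 a_2 = 0  ->  12 a_4 = -16 a_2 = 64  ->  a_4 = 16/3
  x^3: 20 a_5 + 26 a_3 = 0  ->  20 a_5 = -26 a_3 = -260/3  ->  a_5 = -13/3
Truncated series: y(x) = 1 - 2 x - 4 x^2 + (10/3) x^3 + (16/3) x^4 - (13/3) x^5 + O(x^6).

a_0 = 1; a_1 = -2; a_2 = -4; a_3 = 10/3; a_4 = 16/3; a_5 = -13/3


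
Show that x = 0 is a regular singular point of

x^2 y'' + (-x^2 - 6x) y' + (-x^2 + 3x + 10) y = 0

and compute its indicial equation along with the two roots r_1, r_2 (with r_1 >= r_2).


Divide by x^2 to reach normal form y'' + P_1(x) y' + P_2(x) y = 0 with P_1(x) = -1 - 6/x and P_2(x) = -1 + 3/x + 10/x^2.
x = 0 is a singular point because the y'-coefficient -1 - 6/x has a pole at x = 0 and the y-coefficient -1 + 3/x + 10/x^2 has a pole at x = 0.
It is a regular singular point because x P_1(x) = p(x) = -x - 6 and x^2 P_2(x) = q(x) = -x^2 + 3x + 10 are polynomials, hence analytic at x = 0.
p(0) = -6,  q(0) = 10.
Indicial equation: r(r-1) + p(0) r + q(0) = 0, i.e. r^2 + (p(0) - 1) r + q(0) = 0, i.e. r^2 - 7 r + 10 = 0.
Discriminant: (-7)^2 - 4(10) = 9, so r = (7 ± 3)/2.
Solving: r_1 = 5, r_2 = 2.

indicial: r^2 - 7 r + 10 = 0; roots r_1 = 5, r_2 = 2


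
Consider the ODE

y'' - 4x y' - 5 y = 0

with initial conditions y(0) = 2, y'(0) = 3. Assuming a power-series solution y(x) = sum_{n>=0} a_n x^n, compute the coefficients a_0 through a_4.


Ansatz: y(x) = sum_{n>=0} a_n x^n, so y'(x) = sum_{n>=1} n a_n x^(n-1) and y''(x) = sum_{n>=2} n(n-1) a_n x^(n-2).
Substitute into P(x) y'' + Q(x) y' + R(x) y = 0 with P(x) = 1, Q(x) = -4x, R(x) = -5, and match powers of x.
Initial conditions: a_0 = 2, a_1 = 3.
Setting the coefficient of each power of x to zero and solving order by order (substituting the coefficients already found):
  x^0: 2 a_2 - 5 a_0 = 0  ->  2 a_2 = 5 a_0 = 10  ->  a_2 = 5
  x^1: 6 a_3 - 9 a_1 = 0  ->  6 a_3 = 9 a_1 = 27  ->  a_3 = 9/2
  x^2: 12 a_4 - 13 a_2 = 0  ->  12 a_4 = 13 a_2 = 65  ->  a_4 = 65/12
Truncated series: y(x) = 2 + 3 x + 5 x^2 + (9/2) x^3 + (65/12) x^4 + O(x^5).

a_0 = 2; a_1 = 3; a_2 = 5; a_3 = 9/2; a_4 = 65/12


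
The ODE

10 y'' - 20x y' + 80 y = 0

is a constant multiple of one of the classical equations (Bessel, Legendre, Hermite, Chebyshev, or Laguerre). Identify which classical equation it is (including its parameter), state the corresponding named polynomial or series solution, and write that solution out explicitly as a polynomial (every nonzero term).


All three coefficients share the factor 10; dividing through by 10 gives  y'' - 2x y' + 8 y = 0.
This matches the Hermite equation y'' - 2x y' + 2n y = 0 with 2n = 8, so n = 4; the polynomial solution is H_4(x).
With y = sum_k a_k x^k, matching x^k gives (k+2)(k+1) a_{k+2} = 2(k - n) a_k = 2(k - 4) a_k. The right side vanishes at k = 4, so the series with the parity of 4 terminates at degree 4.
Standard normalization: leading coefficient of H_n is 2^n, so a_4 = 2^4 = 16. Work downward with a_k = (k+1)(k+2) a_{k+2} / (2(k - n)):
  a_2 = (3)(4)(16) / (2(2 - 4)) = 192/(-4) = -48
  a_0 = (1)(2)(-48) / (2(0 - 4)) = -96/(-8) = 12
Hence H_4(x) = 16 x^4 - 48 x^2 + 12.

H_4(x); series = 16 x^4 - 48 x^2 + 12


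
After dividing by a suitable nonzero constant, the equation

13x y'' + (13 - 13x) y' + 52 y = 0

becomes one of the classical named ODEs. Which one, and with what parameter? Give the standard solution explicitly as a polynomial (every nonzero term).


All three coefficients share the factor 13; dividing through by 13 gives  x y'' + (1 - x) y' + 4 y = 0.
This matches the Laguerre equation x y'' + (1 - x) y' + n y = 0 with n = 4; the polynomial solution is L_4(x).
With y = sum_k a_k x^k, matching x^k gives (k+1)k a_{k+1} + (k+1) a_{k+1} - k a_k + n a_k = 0, i.e. (k+1)^2 a_{k+1} = (k - n) a_k = (k - 4) a_k. The right side vanishes at k = 4, so the series terminates at degree 4.
Standard normalization L_n(0) = 1 gives a_0 = 1. Work upward with a_{k+1} = (k - 4) a_k / (k+1)^2:
  a_1 = (0 - 4)(1) / 1^2 = -4/1 = -4
  a_2 = (1 - 4)(-4) / 2^2 = 12/4 = 3
  a_3 = (2 - 4)(3) / 3^2 = -6/9 = -2/3
  a_4 = (3 - 4)(-2/3) / 4^2 = (2/3)/16 = 1/24
Hence L_4(x) = x^4/24 - 2 x^3/3 + 3 x^2 - 4 x + 1.

L_4(x); series = x^4/24 - 2 x^3/3 + 3 x^2 - 4 x + 1


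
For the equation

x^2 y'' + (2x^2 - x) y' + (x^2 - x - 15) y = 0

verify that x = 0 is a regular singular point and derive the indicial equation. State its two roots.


Divide by x^2 to reach normal form y'' + P_1(x) y' + P_2(x) y = 0 with P_1(x) = 2 - 1/x and P_2(x) = 1 - 1/x - 15/x^2.
x = 0 is a singular point because the y'-coefficient 2 - 1/x has a pole at x = 0 and the y-coefficient 1 - 1/x - 15/x^2 has a pole at x = 0.
It is a regular singular point because x P_1(x) = p(x) = 2x - 1 and x^2 P_2(x) = q(x) = x^2 - x - 15 are polynomials, hence analytic at x = 0.
p(0) = -1,  q(0) = -15.
Indicial equation: r(r-1) + p(0) r + q(0) = 0, i.e. r^2 + (p(0) - 1) r + q(0) = 0, i.e. r^2 - 2 r - 15 = 0.
Discriminant: (-2)^2 - 4(-15) = 64, so r = (2 ± 8)/2.
Solving: r_1 = 5, r_2 = -3.

indicial: r^2 - 2 r - 15 = 0; roots r_1 = 5, r_2 = -3


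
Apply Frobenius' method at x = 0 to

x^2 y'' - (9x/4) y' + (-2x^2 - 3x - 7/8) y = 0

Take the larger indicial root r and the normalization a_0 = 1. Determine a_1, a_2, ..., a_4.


Write in Frobenius form y'' + (p(x)/x) y' + (q(x)/x^2) y = 0:
  p(x) = -9/4,  q(x) = -2x^2 - 3x - 7/8.
Indicial equation: r(r-1) + (-9/4) r + (-7/8) = 0 -> roots r_1 = 7/2, r_2 = -1/4.
Take r = r_1 = 7/2. Let y(x) = x^r sum_{n>=0} a_n x^n with a_0 = 1.
Substitute y = x^r sum a_n x^n and match x^{r+n}. The recurrence is
  D(n) a_n - 3 a_{n-1} - 2 a_{n-2} = 0,  where D(n) = (r+n)(r+n-1) + (-9/4)(r+n) + (-7/8).
  a_n = [3 a_{n-1} + 2 a_{n-2}] / D(n).
Since the indicial polynomial factors as (r - r_1)(r - r_2), D(n) = (r_1 + n - r_1)(r_1 + n - r_2) = n(n + 15/4).
Evaluating step by step (a_0 = 1):
  n = 1: D(1) = 1(1 + 15/4) = 19/4; numerator = 3(1) = 3; a_1 = (3)/(19/4) = 12/19
  n = 2: D(2) = 2(2 + 15/4) = 23/2; numerator = 3(12/19) + 2(1) = 74/19; a_2 = (74/19)/(23/2) = 148/437
  n = 3: D(3) = 3(3 + 15/4) = 81/4; numerator = 3(148/437) + 2(12/19) = 996/437; a_3 = (996/437)/(81/4) = 1328/11799
  n = 4: D(4) = 4(4 + 15/4) = 31; numerator = 3(1328/11799) + 2(148/437) = 3992/3933; a_4 = (3992/3933)/(31) = 3992/121923

r = 7/2; a_0 = 1; a_1 = 12/19; a_2 = 148/437; a_3 = 1328/11799; a_4 = 3992/121923


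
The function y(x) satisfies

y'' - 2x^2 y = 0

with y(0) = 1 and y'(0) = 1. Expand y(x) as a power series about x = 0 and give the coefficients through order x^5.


Ansatz: y(x) = sum_{n>=0} a_n x^n, so y'(x) = sum_{n>=1} n a_n x^(n-1) and y''(x) = sum_{n>=2} n(n-1) a_n x^(n-2).
Substitute into P(x) y'' + Q(x) y' + R(x) y = 0 with P(x) = 1, Q(x) = 0, R(x) = -2x^2, and match powers of x.
Initial conditions: a_0 = 1, a_1 = 1.
Setting the coefficient of each power of x to zero and solving order by order (substituting the coefficients already found):
  x^0: 2 a_2 = 0  ->  a_2 = 0
  x^1: 6 a_3 = 0  ->  a_3 = 0
  x^2: 12 a_4 - 2 a_0 = 0  ->  12 a_4 = 2 a_0 = 2  ->  a_4 = 1/6
  x^3: 20 a_5 - 2 a_1 = 0  ->  20 a_5 = 2 a_1 = 2  ->  a_5 = 1/10
Truncated series: y(x) = 1 + x + (1/6) x^4 + (1/10) x^5 + O(x^6).

a_0 = 1; a_1 = 1; a_2 = 0; a_3 = 0; a_4 = 1/6; a_5 = 1/10


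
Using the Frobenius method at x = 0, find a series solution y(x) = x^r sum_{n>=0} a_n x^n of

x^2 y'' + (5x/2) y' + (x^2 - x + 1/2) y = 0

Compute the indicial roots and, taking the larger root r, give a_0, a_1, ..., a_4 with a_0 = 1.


Write in Frobenius form y'' + (p(x)/x) y' + (q(x)/x^2) y = 0:
  p(x) = 5/2,  q(x) = x^2 - x + 1/2.
Indicial equation: r(r-1) + (5/2) r + (1/2) = 0 -> roots r_1 = -1/2, r_2 = -1.
Take r = r_1 = -1/2. Let y(x) = x^r sum_{n>=0} a_n x^n with a_0 = 1.
Substitute y = x^r sum a_n x^n and match x^{r+n}. The recurrence is
  D(n) a_n - 1 a_{n-1} + 1 a_{n-2} = 0,  where D(n) = (r+n)(r+n-1) + (5/2)(r+n) + (1/2).
  a_n = [1 a_{n-1} - 1 a_{n-2}] / D(n).
Since the indicial polynomial factors as (r - r_1)(r - r_2), D(n) = (r_1 + n - r_1)(r_1 + n - r_2) = n(n + 1/2).
Evaluating step by step (a_0 = 1):
  n = 1: D(1) = 1(1 + 1/2) = 3/2; numerator = 1(1) = 1; a_1 = (1)/(3/2) = 2/3
  n = 2: D(2) = 2(2 + 1/2) = 5; numerator = 1(2/3) - 1(1) = -1/3; a_2 = (-1/3)/(5) = -1/15
  n = 3: D(3) = 3(3 + 1/2) = 21/2; numerator = 1(-1/15) - 1(2/3) = -11/15; a_3 = (-11/15)/(21/2) = -22/315
  n = 4: D(4) = 4(4 + 1/2) = 18; numerator = 1(-22/315) - 1(-1/15) = -1/315; a_4 = (-1/315)/(18) = -1/5670

r = -1/2; a_0 = 1; a_1 = 2/3; a_2 = -1/15; a_3 = -22/315; a_4 = -1/5670


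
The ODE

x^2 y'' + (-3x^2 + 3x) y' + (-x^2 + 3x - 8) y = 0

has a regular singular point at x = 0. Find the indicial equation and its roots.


Divide by x^2 to reach normal form y'' + P_1(x) y' + P_2(x) y = 0 with P_1(x) = -3 + 3/x and P_2(x) = -1 + 3/x - 8/x^2.
x = 0 is a singular point because the y'-coefficient -3 + 3/x has a pole at x = 0 and the y-coefficient -1 + 3/x - 8/x^2 has a pole at x = 0.
It is a regular singular point because x P_1(x) = p(x) = 3 - 3x and x^2 P_2(x) = q(x) = -x^2 + 3x - 8 are polynomials, hence analytic at x = 0.
p(0) = 3,  q(0) = -8.
Indicial equation: r(r-1) + p(0) r + q(0) = 0, i.e. r^2 + (p(0) - 1) r + q(0) = 0, i.e. r^2 + 2 r - 8 = 0.
Discriminant: (2)^2 - 4(-8) = 36, so r = (-2 ± 6)/2.
Solving: r_1 = 2, r_2 = -4.

indicial: r^2 + 2 r - 8 = 0; roots r_1 = 2, r_2 = -4


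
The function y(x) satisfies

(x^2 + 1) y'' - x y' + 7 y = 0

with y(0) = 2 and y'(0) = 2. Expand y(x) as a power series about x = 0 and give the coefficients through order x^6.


Ansatz: y(x) = sum_{n>=0} a_n x^n, so y'(x) = sum_{n>=1} n a_n x^(n-1) and y''(x) = sum_{n>=2} n(n-1) a_n x^(n-2).
Substitute into P(x) y'' + Q(x) y' + R(x) y = 0 with P(x) = x^2 + 1, Q(x) = -x, R(x) = 7, and match powers of x.
Initial conditions: a_0 = 2, a_1 = 2.
Setting the coefficient of each power of x to zero and solving order by order (substituting the coefficients already found):
  x^0: 2 a_2 + 7 a_0 = 0  ->  2 a_2 = -7 a_0 = -14  ->  a_2 = -7
  x^1: 6 a_3 + 6 a_1 = 0  ->  6 a_3 = -6 a_1 = -12  ->  a_3 = -2
  x^2: 12 a_4 + 7 a_2 = 0  ->  12 a_4 = -7 a_2 = 49  ->  a_4 = 49/12
  x^3: 20 a_5 + 10 a_3 = 0  ->  20 a_5 = -10 a_3 = 20  ->  a_5 = 1
  x^4: 30 a_6 + 15 a_4 = 0  ->  30 a_6 = -15 a_4 = -245/4  ->  a_6 = -49/24
Truncated series: y(x) = 2 + 2 x - 7 x^2 - 2 x^3 + (49/12) x^4 + x^5 - (49/24) x^6 + O(x^7).

a_0 = 2; a_1 = 2; a_2 = -7; a_3 = -2; a_4 = 49/12; a_5 = 1; a_6 = -49/24


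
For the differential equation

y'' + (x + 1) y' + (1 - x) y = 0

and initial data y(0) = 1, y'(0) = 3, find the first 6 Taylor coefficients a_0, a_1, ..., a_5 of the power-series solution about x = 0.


Ansatz: y(x) = sum_{n>=0} a_n x^n, so y'(x) = sum_{n>=1} n a_n x^(n-1) and y''(x) = sum_{n>=2} n(n-1) a_n x^(n-2).
Substitute into P(x) y'' + Q(x) y' + R(x) y = 0 with P(x) = 1, Q(x) = x + 1, R(x) = 1 - x, and match powers of x.
Initial conditions: a_0 = 1, a_1 = 3.
Setting the coefficient of each power of x to zero and solving order by order (substituting the coefficients already found):
  x^0: 2 a_2 + a_1 + a_0 = 0  ->  2 a_2 = -a_1 - a_0 = -4  ->  a_2 = -2
  x^1: 6 a_3 + 2 a_2 + 2 a_1 - a_0 = 0  ->  6 a_3 = -2 a_2 - 2 a_1 + a_0 = -1  ->  a_3 = -1/6
  x^2: 12 a_4 + 3 a_3 + 3 a_2 - a_1 = 0  ->  12 a_4 = -3 a_3 - 3 a_2 + a_1 = 19/2  ->  a_4 = 19/24
  x^3: 20 a_5 + 4 a_4 + 4 a_3 - a_2 = 0  ->  20 a_5 = -4 a_4 - 4 a_3 + a_2 = -9/2  ->  a_5 = -9/40
Truncated series: y(x) = 1 + 3 x - 2 x^2 - (1/6) x^3 + (19/24) x^4 - (9/40) x^5 + O(x^6).

a_0 = 1; a_1 = 3; a_2 = -2; a_3 = -1/6; a_4 = 19/24; a_5 = -9/40


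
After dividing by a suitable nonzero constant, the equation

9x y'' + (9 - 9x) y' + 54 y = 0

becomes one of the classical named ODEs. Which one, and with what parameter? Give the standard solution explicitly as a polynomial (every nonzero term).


All three coefficients share the factor 9; dividing through by 9 gives  x y'' + (1 - x) y' + 6 y = 0.
This matches the Laguerre equation x y'' + (1 - x) y' + n y = 0 with n = 6; the polynomial solution is L_6(x).
With y = sum_k a_k x^k, matching x^k gives (k+1)k a_{k+1} + (k+1) a_{k+1} - k a_k + n a_k = 0, i.e. (k+1)^2 a_{k+1} = (k - n) a_k = (k - 6) a_k. The right side vanishes at k = 6, so the series terminates at degree 6.
Standard normalization L_n(0) = 1 gives a_0 = 1. Work upward with a_{k+1} = (k - 6) a_k / (k+1)^2:
  a_1 = (0 - 6)(1) / 1^2 = -6/1 = -6
  a_2 = (1 - 6)(-6) / 2^2 = 30/4 = 15/2
  a_3 = (2 - 6)(15/2) / 3^2 = -30/9 = -10/3
  a_4 = (3 - 6)(-10/3) / 4^2 = 10/16 = 5/8
  a_5 = (4 - 6)(5/8) / 5^2 = (-5/4)/25 = -1/20
  a_6 = (5 - 6)(-1/20) / 6^2 = (1/20)/36 = 1/720
Hence L_6(x) = x^6/720 - x^5/20 + 5 x^4/8 - 10 x^3/3 + 15 x^2/2 - 6 x + 1.

L_6(x); series = x^6/720 - x^5/20 + 5 x^4/8 - 10 x^3/3 + 15 x^2/2 - 6 x + 1


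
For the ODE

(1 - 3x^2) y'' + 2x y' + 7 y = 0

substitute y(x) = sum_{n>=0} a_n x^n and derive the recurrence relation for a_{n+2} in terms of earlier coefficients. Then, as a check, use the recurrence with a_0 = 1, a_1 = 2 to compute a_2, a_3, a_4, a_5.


Substitute y = sum_n a_n x^n.
(1 - 3 x^2) y'' contributes (n+2)(n+1) a_{n+2} - 3 n(n-1) a_n at x^n.
2 x y'(x) contributes 2 n a_n at x^n.
7 y(x) contributes 7 a_n at x^n.
Matching x^n: (n+2)(n+1) a_{n+2} + (-3 n(n-1) + 2 n + 7) a_n = 0.
Thus a_{n+2} = (3 n(n-1) - 2 n - 7) / ((n+1)(n+2)) * a_n.

Check with a_0 = 1, a_1 = 2 (apply the recurrence for n = 0, 1, 2, 3): a_0 = 1, a_1 = 2, a_2 = -7/2, a_3 = -3, a_4 = 35/24, a_5 = -3/4.

a_(n+2) = (3 n(n-1) - 2 n - 7) / ((n+1)(n+2)) * a_n; check: a_0 = 1, a_1 = 2, a_2 = -7/2, a_3 = -3, a_4 = 35/24, a_5 = -3/4


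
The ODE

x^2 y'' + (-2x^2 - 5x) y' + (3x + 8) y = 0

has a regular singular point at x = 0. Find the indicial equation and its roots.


Divide by x^2 to reach normal form y'' + P_1(x) y' + P_2(x) y = 0 with P_1(x) = -2 - 5/x and P_2(x) = 3/x + 8/x^2.
x = 0 is a singular point because the y'-coefficient -2 - 5/x has a pole at x = 0 and the y-coefficient 3/x + 8/x^2 has a pole at x = 0.
It is a regular singular point because x P_1(x) = p(x) = -2x - 5 and x^2 P_2(x) = q(x) = 3x + 8 are polynomials, hence analytic at x = 0.
p(0) = -5,  q(0) = 8.
Indicial equation: r(r-1) + p(0) r + q(0) = 0, i.e. r^2 + (p(0) - 1) r + q(0) = 0, i.e. r^2 - 6 r + 8 = 0.
Discriminant: (-6)^2 - 4(8) = 4, so r = (6 ± 2)/2.
Solving: r_1 = 4, r_2 = 2.

indicial: r^2 - 6 r + 8 = 0; roots r_1 = 4, r_2 = 2


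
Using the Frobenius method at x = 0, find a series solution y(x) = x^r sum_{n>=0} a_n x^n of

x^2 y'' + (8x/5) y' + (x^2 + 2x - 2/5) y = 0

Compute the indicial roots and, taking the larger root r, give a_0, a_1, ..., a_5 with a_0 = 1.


Write in Frobenius form y'' + (p(x)/x) y' + (q(x)/x^2) y = 0:
  p(x) = 8/5,  q(x) = x^2 + 2x - 2/5.
Indicial equation: r(r-1) + (8/5) r + (-2/5) = 0 -> roots r_1 = 2/5, r_2 = -1.
Take r = r_1 = 2/5. Let y(x) = x^r sum_{n>=0} a_n x^n with a_0 = 1.
Substitute y = x^r sum a_n x^n and match x^{r+n}. The recurrence is
  D(n) a_n + 2 a_{n-1} + 1 a_{n-2} = 0,  where D(n) = (r+n)(r+n-1) + (8/5)(r+n) + (-2/5).
  a_n = [-2 a_{n-1} - 1 a_{n-2}] / D(n).
Since the indicial polynomial factors as (r - r_1)(r - r_2), D(n) = (r_1 + n - r_1)(r_1 + n - r_2) = n(n + 7/5).
Evaluating step by step (a_0 = 1):
  n = 1: D(1) = 1(1 + 7/5) = 12/5; numerator = -2(1) = -2; a_1 = (-2)/(12/5) = -5/6
  n = 2: D(2) = 2(2 + 7/5) = 34/5; numerator = -2(-5/6) - 1(1) = 2/3; a_2 = (2/3)/(34/5) = 5/51
  n = 3: D(3) = 3(3 + 7/5) = 66/5; numerator = -2(5/51) - 1(-5/6) = 65/102; a_3 = (65/102)/(66/5) = 325/6732
  n = 4: D(4) = 4(4 + 7/5) = 108/5; numerator = -2(325/6732) - 1(5/51) = -655/3366; a_4 = (-655/3366)/(108/5) = -3275/363528
  n = 5: D(5) = 5(5 + 7/5) = 32; numerator = -2(-3275/363528) - 1(325/6732) = -125/4131; a_5 = (-125/4131)/(32) = -125/132192

r = 2/5; a_0 = 1; a_1 = -5/6; a_2 = 5/51; a_3 = 325/6732; a_4 = -3275/363528; a_5 = -125/132192


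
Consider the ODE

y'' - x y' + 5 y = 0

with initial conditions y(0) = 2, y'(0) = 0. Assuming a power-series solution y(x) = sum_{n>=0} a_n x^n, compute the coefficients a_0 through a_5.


Ansatz: y(x) = sum_{n>=0} a_n x^n, so y'(x) = sum_{n>=1} n a_n x^(n-1) and y''(x) = sum_{n>=2} n(n-1) a_n x^(n-2).
Substitute into P(x) y'' + Q(x) y' + R(x) y = 0 with P(x) = 1, Q(x) = -x, R(x) = 5, and match powers of x.
Initial conditions: a_0 = 2, a_1 = 0.
Setting the coefficient of each power of x to zero and solving order by order (substituting the coefficients already found):
  x^0: 2 a_2 + 5 a_0 = 0  ->  2 a_2 = -5 a_0 = -10  ->  a_2 = -5
  x^1: 6 a_3 + 4 a_1 = 0  ->  6 a_3 = -4 a_1 = 0  ->  a_3 = 0
  x^2: 12 a_4 + 3 a_2 = 0  ->  12 a_4 = -3 a_2 = 15  ->  a_4 = 5/4
  x^3: 20 a_5 + 2 a_3 = 0  ->  20 a_5 = -2 a_3 = 0  ->  a_5 = 0
Truncated series: y(x) = 2 - 5 x^2 + (5/4) x^4 + O(x^6).

a_0 = 2; a_1 = 0; a_2 = -5; a_3 = 0; a_4 = 5/4; a_5 = 0


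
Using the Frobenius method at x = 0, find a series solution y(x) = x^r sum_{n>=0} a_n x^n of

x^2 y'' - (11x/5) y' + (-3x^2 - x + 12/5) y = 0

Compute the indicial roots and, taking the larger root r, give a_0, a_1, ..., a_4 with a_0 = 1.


Write in Frobenius form y'' + (p(x)/x) y' + (q(x)/x^2) y = 0:
  p(x) = -11/5,  q(x) = -3x^2 - x + 12/5.
Indicial equation: r(r-1) + (-11/5) r + (12/5) = 0 -> roots r_1 = 2, r_2 = 6/5.
Take r = r_1 = 2. Let y(x) = x^r sum_{n>=0} a_n x^n with a_0 = 1.
Substitute y = x^r sum a_n x^n and match x^{r+n}. The recurrence is
  D(n) a_n - 1 a_{n-1} - 3 a_{n-2} = 0,  where D(n) = (r+n)(r+n-1) + (-11/5)(r+n) + (12/5).
  a_n = [1 a_{n-1} + 3 a_{n-2}] / D(n).
Since the indicial polynomial factors as (r - r_1)(r - r_2), D(n) = (r_1 + n - r_1)(r_1 + n - r_2) = n(n + 4/5).
Evaluating step by step (a_0 = 1):
  n = 1: D(1) = 1(1 + 4/5) = 9/5; numerator = 1(1) = 1; a_1 = (1)/(9/5) = 5/9
  n = 2: D(2) = 2(2 + 4/5) = 28/5; numerator = 1(5/9) + 3(1) = 32/9; a_2 = (32/9)/(28/5) = 40/63
  n = 3: D(3) = 3(3 + 4/5) = 57/5; numerator = 1(40/63) + 3(5/9) = 145/63; a_3 = (145/63)/(57/5) = 725/3591
  n = 4: D(4) = 4(4 + 4/5) = 96/5; numerator = 1(725/3591) + 3(40/63) = 7565/3591; a_4 = (7565/3591)/(96/5) = 37825/344736

r = 2; a_0 = 1; a_1 = 5/9; a_2 = 40/63; a_3 = 725/3591; a_4 = 37825/344736


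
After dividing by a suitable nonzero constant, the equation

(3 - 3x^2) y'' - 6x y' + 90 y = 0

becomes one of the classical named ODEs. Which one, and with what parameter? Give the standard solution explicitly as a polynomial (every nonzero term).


All three coefficients share the factor 3; dividing through by 3 gives  (1 - x^2) y'' - 2x y' + 30 y = 0.
This matches the Legendre equation (1 - x^2) y'' - 2x y' + n(n+1) y = 0 (note the -2x y' term) with n(n+1) = 30, so n = 5; the polynomial solution is P_5(x).
With y = sum_k a_k x^k, matching x^k gives (k+2)(k+1) a_{k+2} = [k(k+1) - n(n+1)] a_k = (k - 5)(k + 6) a_k. The right side vanishes at k = 5, so the series with the parity of 5 terminates at degree 5.
Standard normalization (P_n(1) = 1): leading coefficient (2n)!/(2^n (n!)^2) = 3628800/(32*14400) = 63/8, so a_5 = 63/8. Work downward with a_k = (k+1)(k+2) a_{k+2} / ((k - 5)(k + 6)):
  a_3 = (4)(5)(63/8) / ((3 - 5)(3 + 6)) = (315/2)/(-18) = -35/4
  a_1 = (2)(3)(-35/4) / ((1 - 5)(1 + 6)) = (-105/2)/(-28) = 15/8
Hence P_5(x) = 63 x^5/8 - 35 x^3/4 + 15 x/8.

P_5(x); series = 63 x^5/8 - 35 x^3/4 + 15 x/8


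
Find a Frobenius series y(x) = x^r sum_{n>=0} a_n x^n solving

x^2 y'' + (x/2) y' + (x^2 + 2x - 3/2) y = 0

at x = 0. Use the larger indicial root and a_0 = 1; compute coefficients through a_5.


Write in Frobenius form y'' + (p(x)/x) y' + (q(x)/x^2) y = 0:
  p(x) = 1/2,  q(x) = x^2 + 2x - 3/2.
Indicial equation: r(r-1) + (1/2) r + (-3/2) = 0 -> roots r_1 = 3/2, r_2 = -1.
Take r = r_1 = 3/2. Let y(x) = x^r sum_{n>=0} a_n x^n with a_0 = 1.
Substitute y = x^r sum a_n x^n and match x^{r+n}. The recurrence is
  D(n) a_n + 2 a_{n-1} + 1 a_{n-2} = 0,  where D(n) = (r+n)(r+n-1) + (1/2)(r+n) + (-3/2).
  a_n = [-2 a_{n-1} - 1 a_{n-2}] / D(n).
Since the indicial polynomial factors as (r - r_1)(r - r_2), D(n) = (r_1 + n - r_1)(r_1 + n - r_2) = n(n + 5/2).
Evaluating step by step (a_0 = 1):
  n = 1: D(1) = 1(1 + 5/2) = 7/2; numerator = -2(1) = -2; a_1 = (-2)/(7/2) = -4/7
  n = 2: D(2) = 2(2 + 5/2) = 9; numerator = -2(-4/7) - 1(1) = 1/7; a_2 = (1/7)/(9) = 1/63
  n = 3: D(3) = 3(3 + 5/2) = 33/2; numerator = -2(1/63) - 1(-4/7) = 34/63; a_3 = (34/63)/(33/2) = 68/2079
  n = 4: D(4) = 4(4 + 5/2) = 26; numerator = -2(68/2079) - 1(1/63) = -169/2079; a_4 = (-169/2079)/(26) = -13/4158
  n = 5: D(5) = 5(5 + 5/2) = 75/2; numerator = -2(-13/4158) - 1(68/2079) = -5/189; a_5 = (-5/189)/(75/2) = -2/2835

r = 3/2; a_0 = 1; a_1 = -4/7; a_2 = 1/63; a_3 = 68/2079; a_4 = -13/4158; a_5 = -2/2835


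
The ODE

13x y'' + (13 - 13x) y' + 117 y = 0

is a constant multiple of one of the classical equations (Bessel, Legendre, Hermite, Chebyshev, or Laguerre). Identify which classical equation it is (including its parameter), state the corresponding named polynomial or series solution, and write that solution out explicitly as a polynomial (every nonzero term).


All three coefficients share the factor 13; dividing through by 13 gives  x y'' + (1 - x) y' + 9 y = 0.
This matches the Laguerre equation x y'' + (1 - x) y' + n y = 0 with n = 9; the polynomial solution is L_9(x).
With y = sum_k a_k x^k, matching x^k gives (k+1)k a_{k+1} + (k+1) a_{k+1} - k a_k + n a_k = 0, i.e. (k+1)^2 a_{k+1} = (k - n) a_k = (k - 9) a_k. The right side vanishes at k = 9, so the series terminates at degree 9.
Standard normalization L_n(0) = 1 gives a_0 = 1. Work upward with a_{k+1} = (k - 9) a_k / (k+1)^2:
  a_1 = (0 - 9)(1) / 1^2 = -9/1 = -9
  a_2 = (1 - 9)(-9) / 2^2 = 72/4 = 18
  a_3 = (2 - 9)(18) / 3^2 = -126/9 = -14
  a_4 = (3 - 9)(-14) / 4^2 = 84/16 = 21/4
  a_5 = (4 - 9)(21/4) / 5^2 = (-105/4)/25 = -21/20
  a_6 = (5 - 9)(-21/20) / 6^2 = (21/5)/36 = 7/60
  a_7 = (6 - 9)(7/60) / 7^2 = (-7/20)/49 = -1/140
  a_8 = (7 - 9)(-1/140) / 8^2 = (1/70)/64 = 1/4480
  a_9 = (8 - 9)(1/4480) / 9^2 = (-1/4480)/81 = -1/362880
Hence L_9(x) = -x^9/362880 + x^8/4480 - x^7/140 + 7 x^6/60 - 21 x^5/20 + 21 x^4/4 - 14 x^3 + 18 x^2 - 9 x + 1.

L_9(x); series = -x^9/362880 + x^8/4480 - x^7/140 + 7 x^6/60 - 21 x^5/20 + 21 x^4/4 - 14 x^3 + 18 x^2 - 9 x + 1


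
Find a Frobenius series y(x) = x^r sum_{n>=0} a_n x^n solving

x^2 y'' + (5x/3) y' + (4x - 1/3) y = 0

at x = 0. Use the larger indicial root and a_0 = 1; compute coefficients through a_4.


Write in Frobenius form y'' + (p(x)/x) y' + (q(x)/x^2) y = 0:
  p(x) = 5/3,  q(x) = 4x - 1/3.
Indicial equation: r(r-1) + (5/3) r + (-1/3) = 0 -> roots r_1 = 1/3, r_2 = -1.
Take r = r_1 = 1/3. Let y(x) = x^r sum_{n>=0} a_n x^n with a_0 = 1.
Substitute y = x^r sum a_n x^n and match x^{r+n}. The recurrence is
  D(n) a_n + 4 a_{n-1} = 0,  where D(n) = (r+n)(r+n-1) + (5/3)(r+n) + (-1/3).
  a_n = -4 / D(n) * a_{n-1}.
Since the indicial polynomial factors as (r - r_1)(r - r_2), D(n) = (r_1 + n - r_1)(r_1 + n - r_2) = n(n + 4/3).
Evaluating step by step (a_0 = 1):
  n = 1: D(1) = 1(1 + 4/3) = 7/3; numerator = -4(1) = -4; a_1 = (-4)/(7/3) = -12/7
  n = 2: D(2) = 2(2 + 4/3) = 20/3; numerator = -4(-12/7) = 48/7; a_2 = (48/7)/(20/3) = 36/35
  n = 3: D(3) = 3(3 + 4/3) = 13; numerator = -4(36/35) = -144/35; a_3 = (-144/35)/(13) = -144/455
  n = 4: D(4) = 4(4 + 4/3) = 64/3; numerator = -4(-144/455) = 576/455; a_4 = (576/455)/(64/3) = 27/455

r = 1/3; a_0 = 1; a_1 = -12/7; a_2 = 36/35; a_3 = -144/455; a_4 = 27/455


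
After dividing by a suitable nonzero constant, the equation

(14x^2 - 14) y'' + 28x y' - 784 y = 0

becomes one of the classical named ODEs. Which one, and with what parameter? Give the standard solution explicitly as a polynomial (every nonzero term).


All three coefficients share the factor -14; dividing through by -14 gives  (1 - x^2) y'' - 2x y' + 56 y = 0.
This matches the Legendre equation (1 - x^2) y'' - 2x y' + n(n+1) y = 0 (note the -2x y' term) with n(n+1) = 56, so n = 7; the polynomial solution is P_7(x).
With y = sum_k a_k x^k, matching x^k gives (k+2)(k+1) a_{k+2} = [k(k+1) - n(n+1)] a_k = (k - 7)(k + 8) a_k. The right side vanishes at k = 7, so the series with the parity of 7 terminates at degree 7.
Standard normalization (P_n(1) = 1): leading coefficient (2n)!/(2^n (n!)^2) = 87178291200/(128*25401600) = 429/16, so a_7 = 429/16. Work downward with a_k = (k+1)(k+2) a_{k+2} / ((k - 7)(k + 8)):
  a_5 = (6)(7)(429/16) / ((5 - 7)(5 + 8)) = (9009/8)/(-26) = -693/16
  a_3 = (4)(5)(-693/16) / ((3 - 7)(3 + 8)) = (-3465/4)/(-44) = 315/16
  a_1 = (2)(3)(315/16) / ((1 - 7)(1 + 8)) = (945/8)/(-54) = -35/16
Hence P_7(x) = 429 x^7/16 - 693 x^5/16 + 315 x^3/16 - 35 x/16.

P_7(x); series = 429 x^7/16 - 693 x^5/16 + 315 x^3/16 - 35 x/16


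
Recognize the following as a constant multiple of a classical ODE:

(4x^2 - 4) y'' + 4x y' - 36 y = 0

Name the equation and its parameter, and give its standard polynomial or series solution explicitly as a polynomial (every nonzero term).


All three coefficients share the factor -4; dividing through by -4 gives  (1 - x^2) y'' - x y' + 9 y = 0.
This matches the Chebyshev equation (1 - x^2) y'' - x y' + n^2 y = 0 (note the -x y' term, not -2x y') with n^2 = 9, so n = 3; the polynomial solution is T_3(x).
With y = sum_k a_k x^k, matching x^k gives (k+2)(k+1) a_{k+2} = (k^2 - n^2) a_k = (k - 3)(k + 3) a_k. The right side vanishes at k = 3, so the series with the parity of 3 terminates at degree 3.
Standard normalization: leading coefficient of T_n is 2^(n-1), so a_3 = 2^2 = 4. Work downward with a_k = (k+1)(k+2) a_{k+2} / ((k - 3)(k + 3)):
  a_1 = (2)(3)(4) / ((1 - 3)(1 + 3)) = 24/(-8) = -3
Hence T_3(x) = 4 x^3 - 3 x.

T_3(x); series = 4 x^3 - 3 x


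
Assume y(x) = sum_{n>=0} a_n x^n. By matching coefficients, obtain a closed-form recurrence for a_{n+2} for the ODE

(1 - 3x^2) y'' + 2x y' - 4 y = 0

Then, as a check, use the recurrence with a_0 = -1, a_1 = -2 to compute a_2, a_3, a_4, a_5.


Substitute y = sum_n a_n x^n.
(1 - 3 x^2) y'' contributes (n+2)(n+1) a_{n+2} - 3 n(n-1) a_n at x^n.
2 x y'(x) contributes 2 n a_n at x^n.
-4 y(x) contributes -4 a_n at x^n.
Matching x^n: (n+2)(n+1) a_{n+2} + (-3 n(n-1) + 2 n - 4) a_n = 0.
Thus a_{n+2} = (3 n(n-1) - 2 n + 4) / ((n+1)(n+2)) * a_n.

Check with a_0 = -1, a_1 = -2 (apply the recurrence for n = 0, 1, 2, 3): a_0 = -1, a_1 = -2, a_2 = -2, a_3 = -2/3, a_4 = -1, a_5 = -8/15.

a_(n+2) = (3 n(n-1) - 2 n + 4) / ((n+1)(n+2)) * a_n; check: a_0 = -1, a_1 = -2, a_2 = -2, a_3 = -2/3, a_4 = -1, a_5 = -8/15


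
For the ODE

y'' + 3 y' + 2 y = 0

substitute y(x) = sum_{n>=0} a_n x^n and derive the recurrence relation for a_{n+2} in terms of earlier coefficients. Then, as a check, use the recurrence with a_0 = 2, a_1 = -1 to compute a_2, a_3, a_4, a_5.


Substitute y = sum_n a_n x^n.
y''(x) has coefficient (n+2)(n+1) a_{n+2} at x^n;
3 y'(x) has coefficient 3 (n+1) a_{n+1} at x^n;
2 y(x) has coefficient 2 a_n at x^n.
Matching x^n: (n+2)(n+1) a_{n+2} + 3 (n+1) a_{n+1} + 2 a_n = 0.
Thus a_{n+2} = [-3 (n+1) a_{n+1} - 2 a_n] / ((n+1)(n+2)).

Check with a_0 = 2, a_1 = -1 (apply the recurrence for n = 0, 1, 2, 3): a_0 = 2, a_1 = -1, a_2 = -1/2, a_3 = 5/6, a_4 = -13/24, a_5 = 29/120.

a_(n+2) = [-3 (n+1) a_(n+1) - 2 a_n] / ((n+1)(n+2)); check: a_0 = 2, a_1 = -1, a_2 = -1/2, a_3 = 5/6, a_4 = -13/24, a_5 = 29/120


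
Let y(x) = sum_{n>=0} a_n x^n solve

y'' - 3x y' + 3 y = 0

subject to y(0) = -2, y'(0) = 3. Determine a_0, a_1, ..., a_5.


Ansatz: y(x) = sum_{n>=0} a_n x^n, so y'(x) = sum_{n>=1} n a_n x^(n-1) and y''(x) = sum_{n>=2} n(n-1) a_n x^(n-2).
Substitute into P(x) y'' + Q(x) y' + R(x) y = 0 with P(x) = 1, Q(x) = -3x, R(x) = 3, and match powers of x.
Initial conditions: a_0 = -2, a_1 = 3.
Setting the coefficient of each power of x to zero and solving order by order (substituting the coefficients already found):
  x^0: 2 a_2 + 3 a_0 = 0  ->  2 a_2 = -3 a_0 = 6  ->  a_2 = 3
  x^1: 6 a_3 = 0  ->  a_3 = 0
  x^2: 12 a_4 - 3 a_2 = 0  ->  12 a_4 = 3 a_2 = 9  ->  a_4 = 3/4
  x^3: 20 a_5 - 6 a_3 = 0  ->  20 a_5 = 6 a_3 = 0  ->  a_5 = 0
Truncated series: y(x) = -2 + 3 x + 3 x^2 + (3/4) x^4 + O(x^6).

a_0 = -2; a_1 = 3; a_2 = 3; a_3 = 0; a_4 = 3/4; a_5 = 0


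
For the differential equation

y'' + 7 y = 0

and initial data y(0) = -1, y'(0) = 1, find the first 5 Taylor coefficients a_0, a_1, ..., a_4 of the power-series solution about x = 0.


Ansatz: y(x) = sum_{n>=0} a_n x^n, so y'(x) = sum_{n>=1} n a_n x^(n-1) and y''(x) = sum_{n>=2} n(n-1) a_n x^(n-2).
Substitute into P(x) y'' + Q(x) y' + R(x) y = 0 with P(x) = 1, Q(x) = 0, R(x) = 7, and match powers of x.
Initial conditions: a_0 = -1, a_1 = 1.
Setting the coefficient of each power of x to zero and solving order by order (substituting the coefficients already found):
  x^0: 2 a_2 + 7 a_0 = 0  ->  2 a_2 = -7 a_0 = 7  ->  a_2 = 7/2
  x^1: 6 a_3 + 7 a_1 = 0  ->  6 a_3 = -7 a_1 = -7  ->  a_3 = -7/6
  x^2: 12 a_4 + 7 a_2 = 0  ->  12 a_4 = -7 a_2 = -49/2  ->  a_4 = -49/24
Truncated series: y(x) = -1 + x + (7/2) x^2 - (7/6) x^3 - (49/24) x^4 + O(x^5).

a_0 = -1; a_1 = 1; a_2 = 7/2; a_3 = -7/6; a_4 = -49/24
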